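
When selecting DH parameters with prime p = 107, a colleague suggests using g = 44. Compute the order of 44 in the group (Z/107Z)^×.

53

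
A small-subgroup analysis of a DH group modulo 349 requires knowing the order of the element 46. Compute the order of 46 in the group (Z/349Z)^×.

ord(46) | φ(349) = 349 − 1 = 348 = 2^2 · 3 · 29.
Divisors of 348: 1, 2, 3, 4, 6, 12, 29, 58, 87, 116, 174, 348.
Evaluate successive powers at the divisors of 348:
46^1 ≡ 46 (mod 349)
46^2 ≡ 22 (mod 349)
46^3 ≡ 314 (mod 349)
46^4 ≡ 135 (mod 349)
46^6 ≡ 178 (mod 349)
46^12 ≡ 274 (mod 349)
46^29 ≡ 189 (mod 349)
46^58 ≡ 123 (mod 349)
46^87 ≡ 213 (mod 349)
46^116 ≡ 122 (mod 349)
46^174 ≡ 348 (mod 349)
46^348 ≡ 1 (mod 349) ✓
The smallest such exponent is 348, so the order of 46 is 348.

348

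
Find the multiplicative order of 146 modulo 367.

The order of 146 must divide φ(367) = 367 − 1 = 366 = 2 · 3 · 61.
Divisors of 366: 1, 2, 3, 6, 61, 122, 183, 366.
Compute 146^d (mod 367) for the divisors d until we hit 1:
146^1 ≡ 146 (mod 367)
146^2 ≡ 30 (mod 367)
146^3 ≡ 343 (mod 367)
146^6 ≡ 209 (mod 367)
146^61 ≡ 283 (mod 367)
146^122 ≡ 83 (mod 367)
146^183 ≡ 1 (mod 367) ✓
So ord_367(146) = 183.

183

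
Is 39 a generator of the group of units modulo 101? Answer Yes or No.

No

φ(101) = 101 − 1 = 100 = 2^2 · 5^2.
Test 39^(100/q) mod 101 for each prime factor q of 100:
39^50 ≡ 100 (mod 101)  [q = 2: ≢ 1 ✓]
39^20 ≡ 1 (mod 101)  [q = 5: ≡ 1 ✗]
The check at q = 5 fails, so 39 generates a proper subgroup.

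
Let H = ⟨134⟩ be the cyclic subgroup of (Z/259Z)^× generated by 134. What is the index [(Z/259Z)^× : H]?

Since 134 ∈ (Z/259Z)^×, its order divides φ(259) = φ(7·37) = (7−1)·(37−1) = 6·36 = 216 = 2^3 · 3^3.
Divisors of 216: 1, 2, 3, 4, 6, 8, 9, 12, 18, 24, 27, 36, 54, 72, 108, 216.
Compute 134^d (mod 259) for the divisors d until we hit 1:
134^1 ≡ 134 (mod 259)
134^2 ≡ 85 (mod 259)
134^3 ≡ 253 (mod 259)
134^4 ≡ 232 (mod 259)
134^6 ≡ 36 (mod 259)
134^8 ≡ 211 (mod 259)
134^9 ≡ 43 (mod 259)
134^12 ≡ 1 (mod 259) ✓
Thus |⟨134⟩| = ord(134) = 12.
The index is φ(259) / ord(134) = 216 / 12 = 18.

18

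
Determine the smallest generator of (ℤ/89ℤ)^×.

3

φ(89) = 89 − 1 = 88 = 2^3 · 11.
g is a primitive root iff g^(88/q) ≢ 1 (mod 89) for each prime q ∈ {2, 11}.
g = 2: 2^44 ≡ 1 — hits 1, so not a primitive root.
g = 3: 3^44 ≡ 88; 3^8 ≡ 64 — none is 1, so 3 is a primitive root.
So 3 is the smallest generator of (Z/89Z)^×.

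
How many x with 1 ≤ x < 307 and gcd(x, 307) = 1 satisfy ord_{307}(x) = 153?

96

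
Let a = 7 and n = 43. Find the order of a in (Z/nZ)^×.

6

Since 7 ∈ (Z/43Z)^×, its order divides φ(43) = 43 − 1 = 42 = 2 · 3 · 7.
Divisors of 42: 1, 2, 3, 6, 7, 14, 21, 42.
Check 7^d mod 43 for each divisor in increasing order:
7^1 ≡ 7 (mod 43)
7^2 ≡ 6 (mod 43)
7^3 ≡ 42 (mod 43)
7^6 ≡ 1 (mod 43) ✓
Therefore the multiplicative order of 7 modulo 43 is 6.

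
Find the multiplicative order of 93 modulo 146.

By Lagrange's theorem, ord_146(93) divides φ(146) = φ(2)·φ(73) = 1·72 = 72 = 2^3 · 3^2.
Divisors of 72: 1, 2, 3, 4, 6, 8, 9, 12, 18, 24, 36, 72.
Evaluate successive powers at the divisors of 72:
93^1 ≡ 93
93^2 ≡ 35
93^3 ≡ 43
93^4 ≡ 57
93^6 ≡ 97
93^8 ≡ 37
93^9 ≡ 83
93^12 ≡ 65
93^18 ≡ 27
93^24 ≡ 137
93^36 ≡ 145
93^72 ≡ 1
Therefore the multiplicative order of 93 modulo 146 is 72.

72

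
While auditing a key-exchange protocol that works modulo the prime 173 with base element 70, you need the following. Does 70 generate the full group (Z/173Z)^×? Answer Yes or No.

Yes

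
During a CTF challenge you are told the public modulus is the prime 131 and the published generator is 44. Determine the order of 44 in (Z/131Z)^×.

The order of 44 must divide φ(131) = 131 − 1 = 130 = 2 · 5 · 13.
Divisors of 130: 1, 2, 5, 10, 13, 26, 65, 130.
Test each divisor d:
44^1 ≡ 44 (mod 131)
44^2 ≡ 102 (mod 131)
44^5 ≡ 62 (mod 131)
44^10 ≡ 45 (mod 131)
44^13 ≡ 89 (mod 131)
44^26 ≡ 61 (mod 131)
44^65 ≡ 1 (mod 131) ✓
Therefore the multiplicative order of 44 modulo 131 is 65.

65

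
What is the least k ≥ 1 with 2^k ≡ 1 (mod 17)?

8

The order of 2 must divide φ(17) = 17 − 1 = 16 = 2^4.
Divisors of 16: 1, 2, 4, 8, 16.
Check 2^d mod 17 for each divisor in increasing order:
2^1 ≡ 2 (mod 17)
2^2 ≡ 4 (mod 17)
2^4 ≡ 16 (mod 17)
2^8 ≡ 1 (mod 17) ✓
Therefore the multiplicative order of 2 modulo 17 is 8.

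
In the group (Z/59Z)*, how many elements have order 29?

28

φ(59) = 59 − 1 = 58 = 2 · 29.
In a cyclic group of order 58, there are φ(d) elements of order d for each divisor d of 58, and zero for non-divisors.
29 | 58, and φ(29) = 29 − 1 = 28.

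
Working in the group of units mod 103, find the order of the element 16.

ord(16) | φ(103) = 103 − 1 = 102 = 2 · 3 · 17.
Divisors of 102: 1, 2, 3, 6, 17, 34, 51, 102.
Check 16^d mod 103 for each divisor in increasing order:
16^1 ≡ 16 (mod 103)
16^2 ≡ 50 (mod 103)
16^3 ≡ 79 (mod 103)
16^6 ≡ 61 (mod 103)
16^17 ≡ 56 (mod 103)
16^34 ≡ 46 (mod 103)
16^51 ≡ 1 (mod 103) ✓
Hence ord(16) = 51.

51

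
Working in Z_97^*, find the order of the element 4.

ord(4) | φ(97) = 97 − 1 = 96 = 2^5 · 3.
Divisors of 96: 1, 2, 3, 4, 6, 8, 12, 16, 24, 32, 48, 96.
Compute 4^d (mod 97) for the divisors d until we hit 1:
4^1 ≡ 4
4^2 ≡ 16
4^3 ≡ 64
4^4 ≡ 62
4^6 ≡ 22
4^8 ≡ 61
4^12 ≡ 96
4^16 ≡ 35
4^24 ≡ 1
The smallest such exponent is 24, so the order of 4 is 24.

24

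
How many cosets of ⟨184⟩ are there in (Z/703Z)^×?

36

Since 184 ∈ (Z/703Z)^×, its order divides φ(703) = φ(19·37) = (19−1)·(37−1) = 18·36 = 648 = 2^3 · 3^4.
Divisors of 648: 1, 2, 3, 4, 6, 8, 9, 12, 18, 24, 27, 36, 54, 72, 81, 108, 162, 216, 324, 648.
Evaluate successive powers at the divisors of 648:
184^1 ≡ 184 (mod 703)
184^2 ≡ 112 (mod 703)
184^3 ≡ 221 (mod 703)
184^4 ≡ 593 (mod 703)
184^6 ≡ 334 (mod 703)
184^8 ≡ 149 (mod 703)
184^9 ≡ 702 (mod 703)
184^12 ≡ 482 (mod 703)
184^18 ≡ 1 (mod 703) ✓
The order of 184 is 18, so the subgroup it generates has 18 elements.
The index is φ(703) / ord(184) = 648 / 18 = 36.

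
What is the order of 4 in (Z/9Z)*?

The order of 4 must divide φ(9) = φ(3^2) = 3·(3−1) = 6 = 2 · 3.
Divisors of 6: 1, 2, 3, 6.
Check 4^d mod 9 for each divisor in increasing order:
4^1 ≡ 4 (mod 9)
4^2 ≡ 7 (mod 9)
4^3 ≡ 1 (mod 9) ✓
Therefore the multiplicative order of 4 modulo 9 is 3.

3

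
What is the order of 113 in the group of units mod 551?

28

ord(113) | φ(551) = φ(19·29) = (19−1)·(29−1) = 18·28 = 504 = 2^3 · 3^2 · 7.
Divisors of 504: 1, 2, 3, 4, 6, 7, 8, 9, 12, 14, 18, 21, 24, 28, 36, 42, 56, 63, 72, 84, 126, 168, 252, 504.
Check 113^d mod 551 for each divisor in increasing order:
113^1 ≡ 113 (mod 551)
113^2 ≡ 96 (mod 551)
113^3 ≡ 379 (mod 551)
113^4 ≡ 400 (mod 551)
113^6 ≡ 381 (mod 551)
113^7 ≡ 75 (mod 551)
113^8 ≡ 210 (mod 551)
113^9 ≡ 37 (mod 551)
113^12 ≡ 248 (mod 551)
113^14 ≡ 115 (mod 551)
113^18 ≡ 267 (mod 551)
113^21 ≡ 360 (mod 551)
113^24 ≡ 343 (mod 551)
113^28 ≡ 1 (mod 551) ✓
Hence ord(113) = 28.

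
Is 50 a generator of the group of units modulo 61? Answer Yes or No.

No

φ(61) = 61 − 1 = 60 = 2^2 · 3 · 5.
Test 50^(60/q) mod 61 for each prime factor q of 60:
50^30 ≡ 60 (mod 61)  [q = 2: ≢ 1 ✓]
50^20 ≡ 1 (mod 61)  [q = 3: ≡ 1 ✗]
50^12 ≡ 1 (mod 61)  [q = 5: ≡ 1 ✗]
Since 50^20 ≡ 1, the order of 50 divides 20 < 60, so 50 is not a primitive root.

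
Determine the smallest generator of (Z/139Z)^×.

φ(139) = 139 − 1 = 138 = 2 · 3 · 23.
g is a primitive root iff g^(138/q) ≢ 1 (mod 139) for each prime q ∈ {2, 3, 23}.
g = 2: 2^69 ≡ 138; 2^46 ≡ 96; 2^6 ≡ 64 — none is 1, so 2 is a primitive root.
The smallest primitive root modulo 139 is 2.

2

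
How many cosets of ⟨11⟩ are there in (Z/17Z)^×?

1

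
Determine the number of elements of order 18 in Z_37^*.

6

φ(37) = 37 − 1 = 36 = 2^2 · 3^2.
(Z/37Z)^× is cyclic (|G| = 36); a cyclic group of order m has exactly φ(d) elements of each order d | m, and none otherwise.
18 = 2 · 3^2 divides 36, and φ(18) = 6.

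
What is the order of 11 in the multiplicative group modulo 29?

The order of 11 must divide φ(29) = 29 − 1 = 28 = 2^2 · 7.
Divisors of 28: 1, 2, 4, 7, 14, 28.
Evaluate successive powers at the divisors of 28:
11^1 ≡ 11
11^2 ≡ 5
11^4 ≡ 25
11^7 ≡ 12
11^14 ≡ 28
11^28 ≡ 1
The smallest such exponent is 28, so the order of 11 is 28.

28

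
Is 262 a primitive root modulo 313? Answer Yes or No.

No

φ(313) = 313 − 1 = 312 = 2^3 · 3 · 13.
262 is a primitive root mod 313 iff 262^(φ(313)/q) ≢ 1 for every prime q | φ(313), i.e. q ∈ {2, 3, 13}.
262^156 ≡ 312 (mod 313)  [q = 2: ≢ 1 ✓]
262^104 ≡ 1 (mod 313)  [q = 3: ≡ 1 ✗]
262^24 ≡ 103 (mod 313)  [q = 13: ≢ 1 ✓]
262^104 ≡ 1 shows ord(262) | 104, strictly less than φ(313); not a primitive root.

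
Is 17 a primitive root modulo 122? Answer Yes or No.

Yes

φ(122) = φ(2)·φ(61) = 1·60 = 60 = 2^2 · 3 · 5.
An element g generates (Z/122Z)^× iff g^(60/q) ≢ 1 (mod 122) for each prime q ∈ {2, 3, 5}.
17^30 ≡ 121 (mod 122)  [q = 2: ≢ 1 ✓]
17^20 ≡ 13 (mod 122)  [q = 3: ≢ 1 ✓]
17^12 ≡ 81 (mod 122)  [q = 5: ≢ 1 ✓]
None equal 1, so ord_122(17) = 60: 17 is a primitive root.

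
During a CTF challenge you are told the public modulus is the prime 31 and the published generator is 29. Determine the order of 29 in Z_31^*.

10

The order of 29 must divide φ(31) = 31 − 1 = 30 = 2 · 3 · 5.
Divisors of 30: 1, 2, 3, 5, 6, 10, 15, 30.
Test each divisor d:
29^1 ≡ 29 (mod 31)
29^2 ≡ 4 (mod 31)
29^3 ≡ 23 (mod 31)
29^5 ≡ 30 (mod 31)
29^6 ≡ 2 (mod 31)
29^10 ≡ 1 (mod 31) ✓
So ord_31(29) = 10.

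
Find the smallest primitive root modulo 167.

5

φ(167) = 167 − 1 = 166 = 2 · 83.
g is a primitive root iff g^(166/q) ≢ 1 (mod 167) for each prime q ∈ {2, 83}.
g = 2: 2^83 ≡ 1 — hits 1, so not a primitive root.
g = 3: 3^83 ≡ 1 — hits 1, so not a primitive root.
g = 4: 4^83 ≡ 1 — hits 1, so not a primitive root.
g = 5: 5^83 ≡ 166; 5^2 ≡ 25 — none is 1, so 5 is a primitive root.
The smallest primitive root modulo 167 is 5.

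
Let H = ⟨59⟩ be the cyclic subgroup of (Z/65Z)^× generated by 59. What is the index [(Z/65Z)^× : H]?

ord(59) | φ(65) = φ(5·13) = (5−1)·(13−1) = 4·12 = 48 = 2^4 · 3.
Divisors of 48: 1, 2, 3, 4, 6, 8, 12, 16, 24, 48.
Evaluate successive powers at the divisors of 48:
59^1 ≡ 59
59^2 ≡ 36
59^3 ≡ 44
59^4 ≡ 61
59^6 ≡ 51
59^8 ≡ 16
59^12 ≡ 1
Thus |⟨59⟩| = ord(59) = 12.
[(Z/65Z)^× : ⟨59⟩] = 48/12 = 4.

4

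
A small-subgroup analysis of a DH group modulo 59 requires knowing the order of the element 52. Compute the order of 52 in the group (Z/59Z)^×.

58

The order of 52 must divide φ(59) = 59 − 1 = 58 = 2 · 29.
Divisors of 58: 1, 2, 29, 58.
Evaluate successive powers at the divisors of 58:
52^1 ≡ 52 (mod 59)
52^2 ≡ 49 (mod 59)
52^29 ≡ 58 (mod 59)
52^58 ≡ 1 (mod 59) ✓
Therefore the multiplicative order of 52 modulo 59 is 58.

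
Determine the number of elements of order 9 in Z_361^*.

6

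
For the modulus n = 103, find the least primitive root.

5

φ(103) = 103 − 1 = 102 = 2 · 3 · 17.
g is a primitive root iff g^(102/q) ≢ 1 (mod 103) for each prime q ∈ {2, 3, 17}.
g = 2: 2^51 ≡ 1 — hits 1, so not a primitive root.
g = 3: 3^51 ≡ 102; 3^34 ≡ 1 — hits 1, so not a primitive root.
g = 4: 4^51 ≡ 1 — hits 1, so not a primitive root.
g = 5: 5^51 ≡ 102; 5^34 ≡ 56; 5^6 ≡ 72 — none is 1, so 5 is a primitive root.
Hence the least primitive root of 103 is 5.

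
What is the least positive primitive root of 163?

2

φ(163) = 163 − 1 = 162 = 2 · 3^4.
g is a primitive root iff g^(162/q) ≢ 1 (mod 163) for each prime q ∈ {2, 3}.
g = 2: 2^81 ≡ 162; 2^54 ≡ 104 — none is 1, so 2 is a primitive root.
Hence the least primitive root of 163 is 2.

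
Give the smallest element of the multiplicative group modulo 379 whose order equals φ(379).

2

φ(379) = 379 − 1 = 378 = 2 · 3^3 · 7.
g is a primitive root iff g^(378/q) ≢ 1 (mod 379) for each prime q ∈ {2, 3, 7}.
g = 2: 2^189 ≡ 378; 2^126 ≡ 327; 2^54 ≡ 125 — none is 1, so 2 is a primitive root.
The smallest primitive root modulo 379 is 2.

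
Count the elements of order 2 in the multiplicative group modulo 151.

1

φ(151) = 151 − 1 = 150 = 2 · 3 · 5^2.
Since (Z/151Z)^× is cyclic of order 150, the number of elements of order d is φ(d) when d | 150 and 0 otherwise.
2 | 150, and φ(2) = 2 − 1 = 1.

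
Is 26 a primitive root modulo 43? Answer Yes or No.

Yes

φ(43) = 43 − 1 = 42 = 2 · 3 · 7.
26 is a primitive root mod 43 iff 26^(φ(43)/q) ≢ 1 for every prime q | φ(43), i.e. q ∈ {2, 3, 7}.
26^21 ≡ 42 (mod 43)  [q = 2: ≢ 1 ✓]
26^14 ≡ 6 (mod 43)  [q = 3: ≢ 1 ✓]
26^6 ≡ 35 (mod 43)  [q = 7: ≢ 1 ✓]
Every test exponent gives a nontrivial residue, hence 26 generates the full group.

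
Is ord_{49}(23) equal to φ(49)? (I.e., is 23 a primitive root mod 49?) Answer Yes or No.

No

φ(49) = φ(7^2) = 7·(7−1) = 42 = 2 · 3 · 7.
Test 23^(42/q) mod 49 for each prime factor q of 42:
23^21 ≡ 1 (mod 49)  [q = 2: ≡ 1 ✗]
23^14 ≡ 18 (mod 49)  [q = 3: ≢ 1 ✓]
23^6 ≡ 29 (mod 49)  [q = 7: ≢ 1 ✓]
Since 23^21 ≡ 1, the order of 23 divides 21 < 42, so 23 is not a primitive root.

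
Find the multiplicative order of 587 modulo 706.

352

ord(587) | φ(706) = φ(2)·φ(353) = 1·352 = 352 = 2^5 · 11.
Divisors of 352: 1, 2, 4, 8, 11, 16, 22, 32, 44, 88, 176, 352.
Check 587^d mod 706 for each divisor in increasing order:
587^1 ≡ 587 (mod 706)
587^2 ≡ 41 (mod 706)
587^4 ≡ 269 (mod 706)
587^8 ≡ 349 (mod 706)
587^11 ≡ 101 (mod 706)
587^16 ≡ 369 (mod 706)
587^22 ≡ 317 (mod 706)
587^32 ≡ 609 (mod 706)
587^44 ≡ 237 (mod 706)
587^88 ≡ 395 (mod 706)
587^176 ≡ 705 (mod 706)
587^352 ≡ 1 (mod 706) ✓
The smallest such exponent is 352, so the order of 587 is 352.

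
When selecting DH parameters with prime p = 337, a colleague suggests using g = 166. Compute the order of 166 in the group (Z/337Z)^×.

336

By Lagrange's theorem, ord_337(166) divides φ(337) = 337 − 1 = 336 = 2^4 · 3 · 7.
Divisors of 336: 1, 2, 3, 4, 6, 7, 8, 12, 14, 16, 21, 24, 28, 42, 48, 56, 84, 112, 168, 336.
Evaluate successive powers at the divisors of 336:
166^1 ≡ 166
166^2 ≡ 259
166^3 ≡ 195
166^4 ≡ 18
166^6 ≡ 281
166^7 ≡ 140
166^8 ≡ 324
166^12 ≡ 103
166^14 ≡ 54
166^16 ≡ 169
166^21 ≡ 146
166^24 ≡ 162
166^28 ≡ 220
166^42 ≡ 85
166^48 ≡ 295
166^56 ≡ 209
166^84 ≡ 148
166^112 ≡ 208
166^168 ≡ 336
166^336 ≡ 1
So ord_337(166) = 336.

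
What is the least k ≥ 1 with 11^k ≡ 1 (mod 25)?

The order of 11 must divide φ(25) = φ(5^2) = 5·(5−1) = 20 = 2^2 · 5.
Divisors of 20: 1, 2, 4, 5, 10, 20.
Check 11^d mod 25 for each divisor in increasing order:
11^1 ≡ 11 (mod 25)
11^2 ≡ 21 (mod 25)
11^4 ≡ 16 (mod 25)
11^5 ≡ 1 (mod 25) ✓
So ord_25(11) = 5.

5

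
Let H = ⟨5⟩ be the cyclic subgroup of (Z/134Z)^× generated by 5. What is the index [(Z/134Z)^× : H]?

3

Since 5 ∈ (Z/134Z)^×, its order divides φ(134) = φ(2)·φ(67) = 1·66 = 66 = 2 · 3 · 11.
Divisors of 66: 1, 2, 3, 6, 11, 22, 33, 66.
Test each divisor d:
5^1 ≡ 5 (mod 134)
5^2 ≡ 25 (mod 134)
5^3 ≡ 125 (mod 134)
5^6 ≡ 81 (mod 134)
5^11 ≡ 133 (mod 134)
5^22 ≡ 1 (mod 134) ✓
So ord_134(5) = 22, hence |⟨5⟩| = 22.
The index is φ(134) / ord(5) = 66 / 22 = 3.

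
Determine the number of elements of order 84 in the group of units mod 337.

24

φ(337) = 337 − 1 = 336 = 2^4 · 3 · 7.
Since (Z/337Z)^× is cyclic of order 336, the number of elements of order d is φ(d) when d | 336 and 0 otherwise.
84 = 2^2 · 3 · 7 divides 336, and φ(84) = 24.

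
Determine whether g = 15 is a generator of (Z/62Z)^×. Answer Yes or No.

φ(62) = φ(2)·φ(31) = 1·30 = 30 = 2 · 3 · 5.
It suffices to check that the order of 15 is not a proper divisor of 30: compute 15^(30/q) for q ∈ {2, 3, 5}.
15^15 ≡ 61 (mod 62)  [q = 2: ≢ 1 ✓]
15^10 ≡ 1 (mod 62)  [q = 3: ≡ 1 ✗]
15^6 ≡ 47 (mod 62)  [q = 5: ≢ 1 ✓]
Since 15^10 ≡ 1, the order of 15 divides 10 < 30, so 15 is not a primitive root.

No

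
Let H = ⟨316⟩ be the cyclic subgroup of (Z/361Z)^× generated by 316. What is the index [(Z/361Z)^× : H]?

Since 316 ∈ (Z/361Z)^×, its order divides φ(361) = φ(19^2) = 19·(19−1) = 342 = 2 · 3^2 · 19.
Divisors of 342: 1, 2, 3, 6, 9, 18, 19, 38, 57, 114, 171, 342.
Compute 316^d (mod 361) for the divisors d until we hit 1:
316^1 ≡ 316 (mod 361)
316^2 ≡ 220 (mod 361)
316^3 ≡ 208 (mod 361)
316^6 ≡ 305 (mod 361)
316^9 ≡ 265 (mod 361)
316^18 ≡ 191 (mod 361)
316^19 ≡ 69 (mod 361)
316^38 ≡ 68 (mod 361)
316^57 ≡ 360 (mod 361)
316^114 ≡ 1 (mod 361) ✓
The order of 316 is 114, so the subgroup it generates has 114 elements.
The index is φ(361) / ord(316) = 342 / 114 = 3.

3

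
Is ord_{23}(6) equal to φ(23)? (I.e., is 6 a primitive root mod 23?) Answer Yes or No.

φ(23) = 23 − 1 = 22 = 2 · 11.
6 is a primitive root mod 23 iff 6^(φ(23)/q) ≢ 1 for every prime q | φ(23), i.e. q ∈ {2, 11}.
6^11 ≡ 1 (mod 23)  [q = 2: ≡ 1 ✗]
6^2 ≡ 13 (mod 23)  [q = 11: ≢ 1 ✓]
The check at q = 2 fails, so 6 generates a proper subgroup.

No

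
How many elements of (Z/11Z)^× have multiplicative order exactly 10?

φ(11) = 11 − 1 = 10 = 2 · 5.
In a cyclic group of order 10, there are φ(d) elements of order d for each divisor d of 10, and zero for non-divisors.
10 = 2 · 5 divides 10, and φ(10) = 4.

4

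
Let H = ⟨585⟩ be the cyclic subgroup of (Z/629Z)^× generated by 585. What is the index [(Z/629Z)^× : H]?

4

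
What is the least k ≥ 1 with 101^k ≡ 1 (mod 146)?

Since 101 ∈ (Z/146Z)^×, its order divides φ(146) = φ(2)·φ(73) = 1·72 = 72 = 2^3 · 3^2.
Divisors of 72: 1, 2, 3, 4, 6, 8, 9, 12, 18, 24, 36, 72.
Test each divisor d:
101^1 ≡ 101 (mod 146)
101^2 ≡ 127 (mod 146)
101^3 ≡ 125 (mod 146)
101^4 ≡ 69 (mod 146)
101^6 ≡ 3 (mod 146)
101^8 ≡ 89 (mod 146)
101^9 ≡ 83 (mod 146)
101^12 ≡ 9 (mod 146)
101^18 ≡ 27 (mod 146)
101^24 ≡ 81 (mod 146)
101^36 ≡ 145 (mod 146)
101^72 ≡ 1 (mod 146) ✓
So ord_146(101) = 72.

72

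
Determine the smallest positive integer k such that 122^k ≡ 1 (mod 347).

346

Since 122 ∈ (Z/347Z)^×, its order divides φ(347) = 347 − 1 = 346 = 2 · 173.
Divisors of 346: 1, 2, 173, 346.
Test each divisor d:
122^1 ≡ 122
122^2 ≡ 310
122^173 ≡ 346
122^346 ≡ 1
So ord_347(122) = 346.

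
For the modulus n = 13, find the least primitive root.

φ(13) = 13 − 1 = 12 = 2^2 · 3.
g is a primitive root iff g^(12/q) ≢ 1 (mod 13) for each prime q ∈ {2, 3}.
g = 2: 2^6 ≡ 12; 2^4 ≡ 3 — none is 1, so 2 is a primitive root.
So 2 is the smallest generator of (Z/13Z)^×.

2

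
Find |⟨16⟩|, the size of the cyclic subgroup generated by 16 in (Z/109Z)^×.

The order of 16 must divide φ(109) = 109 − 1 = 108 = 2^2 · 3^3.
Divisors of 108: 1, 2, 3, 4, 6, 9, 12, 18, 27, 36, 54, 108.
Compute 16^d (mod 109) for the divisors d until we hit 1:
16^1 ≡ 16
16^2 ≡ 38
16^3 ≡ 63
16^4 ≡ 27
16^6 ≡ 45
16^9 ≡ 1
Therefore the multiplicative order of 16 modulo 109 is 9.

9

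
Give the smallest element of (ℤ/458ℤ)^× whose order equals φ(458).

7

φ(458) = φ(2)·φ(229) = 1·228 = 228 = 2^2 · 3 · 19.
Test candidates g = 2, 3, … against the prime factors q ∈ {2, 3, 19} of φ(458): g is a generator iff g^(228/q) ≢ 1 for every such q.
g = 2: gcd(2, 458) = 2 > 1, not a unit — skip.
g = 3: 3^114 ≡ 1 — hits 1, so not a primitive root.
g = 4: gcd(4, 458) = 2 > 1, not a unit — skip.
g = 5: 5^114 ≡ 1 — hits 1, so not a primitive root.
g = 6: gcd(6, 458) = 2 > 1, not a unit — skip.
g = 7: 7^114 ≡ 457; 7^76 ≡ 323; 7^12 ≡ 43 — none is 1, so 7 is a primitive root.
The smallest primitive root modulo 458 is 7.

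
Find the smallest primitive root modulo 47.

5

φ(47) = 47 − 1 = 46 = 2 · 23.
Test candidates g = 2, 3, … against the prime factors q ∈ {2, 23} of φ(47): g is a generator iff g^(46/q) ≢ 1 for every such q.
g = 2: 2^23 ≡ 1 — hits 1, so not a primitive root.
g = 3: 3^23 ≡ 1 — hits 1, so not a primitive root.
g = 4: 4^23 ≡ 1 — hits 1, so not a primitive root.
g = 5: 5^23 ≡ 46; 5^2 ≡ 25 — none is 1, so 5 is a primitive root.
The smallest primitive root modulo 47 is 5.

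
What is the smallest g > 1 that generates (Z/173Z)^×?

φ(173) = 173 − 1 = 172 = 2^2 · 43.
g is a primitive root iff g^(172/q) ≢ 1 (mod 173) for each prime q ∈ {2, 43}.
g = 2: 2^86 ≡ 172; 2^4 ≡ 16 — none is 1, so 2 is a primitive root.
So 2 is the smallest generator of (Z/173Z)^×.

2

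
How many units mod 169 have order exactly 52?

φ(169) = φ(13^2) = 13·(13−1) = 156 = 2^2 · 3 · 13.
Since (Z/169Z)^× is cyclic of order 156, the number of elements of order d is φ(d) when d | 156 and 0 otherwise.
52 = 2^2 · 13 divides 156, and φ(52) = 24.

24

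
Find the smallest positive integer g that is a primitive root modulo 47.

φ(47) = 47 − 1 = 46 = 2 · 23.
g is a primitive root iff g^(46/q) ≢ 1 (mod 47) for each prime q ∈ {2, 23}.
g = 2: 2^23 ≡ 1 — hits 1, so not a primitive root.
g = 3: 3^23 ≡ 1 — hits 1, so not a primitive root.
g = 4: 4^23 ≡ 1 — hits 1, so not a primitive root.
g = 5: 5^23 ≡ 46; 5^2 ≡ 25 — none is 1, so 5 is a primitive root.
So 5 is the smallest generator of (Z/47Z)^×.

5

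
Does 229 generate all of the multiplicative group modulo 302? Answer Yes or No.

No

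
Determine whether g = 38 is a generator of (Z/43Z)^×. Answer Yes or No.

No

φ(43) = 43 − 1 = 42 = 2 · 3 · 7.
38 is a primitive root mod 43 iff 38^(φ(43)/q) ≢ 1 for every prime q | φ(43), i.e. q ∈ {2, 3, 7}.
38^21 ≡ 1 (mod 43)  [q = 2: ≡ 1 ✗]
38^14 ≡ 36 (mod 43)  [q = 3: ≢ 1 ✓]
38^6 ≡ 16 (mod 43)  [q = 7: ≢ 1 ✓]
38^21 ≡ 1 shows ord(38) | 21, strictly less than φ(43); not a primitive root.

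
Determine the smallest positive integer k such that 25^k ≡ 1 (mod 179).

89

Since 25 ∈ (Z/179Z)^×, its order divides φ(179) = 179 − 1 = 178 = 2 · 89.
Divisors of 178: 1, 2, 89, 178.
Evaluate successive powers at the divisors of 178:
25^1 ≡ 25 (mod 179)
25^2 ≡ 88 (mod 179)
25^89 ≡ 1 (mod 179) ✓
Therefore the multiplicative order of 25 modulo 179 is 89.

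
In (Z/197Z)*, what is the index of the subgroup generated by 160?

Since 160 ∈ (Z/197Z)^×, its order divides φ(197) = 197 − 1 = 196 = 2^2 · 7^2.
Divisors of 196: 1, 2, 4, 7, 14, 28, 49, 98, 196.
Test each divisor d:
160^1 ≡ 160 (mod 197)
160^2 ≡ 187 (mod 197)
160^4 ≡ 100 (mod 197)
160^7 ≡ 161 (mod 197)
160^14 ≡ 114 (mod 197)
160^28 ≡ 191 (mod 197)
160^49 ≡ 196 (mod 197)
160^98 ≡ 1 (mod 197) ✓
The order of 160 is 98, so the subgroup it generates has 98 elements.
The index is φ(197) / ord(160) = 196 / 98 = 2.

2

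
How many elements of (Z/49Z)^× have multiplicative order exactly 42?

φ(49) = φ(7^2) = 7·(7−1) = 42 = 2 · 3 · 7.
Since (Z/49Z)^× is cyclic of order 42, the number of elements of order d is φ(d) when d | 42 and 0 otherwise.
42 = 2 · 3 · 7 divides 42, and φ(42) = 12.

12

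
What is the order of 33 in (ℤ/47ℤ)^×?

46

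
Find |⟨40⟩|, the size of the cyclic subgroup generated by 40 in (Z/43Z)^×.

21

ord(40) | φ(43) = 43 − 1 = 42 = 2 · 3 · 7.
Divisors of 42: 1, 2, 3, 6, 7, 14, 21, 42.
Check 40^d mod 43 for each divisor in increasing order:
40^1 ≡ 40 (mod 43)
40^2 ≡ 9 (mod 43)
40^3 ≡ 16 (mod 43)
40^6 ≡ 41 (mod 43)
40^7 ≡ 6 (mod 43)
40^14 ≡ 36 (mod 43)
40^21 ≡ 1 (mod 43) ✓
Hence ord(40) = 21.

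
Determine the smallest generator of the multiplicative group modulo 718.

7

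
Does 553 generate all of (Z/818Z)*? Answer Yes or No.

No

φ(818) = φ(2)·φ(409) = 1·408 = 408 = 2^3 · 3 · 17.
An element g generates (Z/818Z)^× iff g^(408/q) ≢ 1 (mod 818) for each prime q ∈ {2, 3, 17}.
553^204 ≡ 1 (mod 818)  [q = 2: ≡ 1 ✗]
553^136 ≡ 53 (mod 818)  [q = 3: ≢ 1 ✓]
553^24 ≡ 415 (mod 818)  [q = 17: ≢ 1 ✓]
553^204 ≡ 1 shows ord(553) | 204, strictly less than φ(818); not a primitive root.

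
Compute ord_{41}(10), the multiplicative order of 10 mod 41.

The order of 10 must divide φ(41) = 41 − 1 = 40 = 2^3 · 5.
Divisors of 40: 1, 2, 4, 5, 8, 10, 20, 40.
Compute 10^d (mod 41) for the divisors d until we hit 1:
10^1 ≡ 10
10^2 ≡ 18
10^4 ≡ 37
10^5 ≡ 1
Therefore the multiplicative order of 10 modulo 41 is 5.

5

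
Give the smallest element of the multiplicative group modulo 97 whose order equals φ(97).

5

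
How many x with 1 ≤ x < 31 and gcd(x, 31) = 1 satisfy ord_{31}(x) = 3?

φ(31) = 31 − 1 = 30 = 2 · 3 · 5.
In a cyclic group of order 30, there are φ(d) elements of order d for each divisor d of 30, and zero for non-divisors.
3 | 30, and φ(3) = 3 − 1 = 2.

2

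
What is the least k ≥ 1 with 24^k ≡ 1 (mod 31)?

By Lagrange's theorem, ord_31(24) divides φ(31) = 31 − 1 = 30 = 2 · 3 · 5.
Divisors of 30: 1, 2, 3, 5, 6, 10, 15, 30.
Compute 24^d (mod 31) for the divisors d until we hit 1:
24^1 ≡ 24
24^2 ≡ 18
24^3 ≡ 29
24^5 ≡ 26
24^6 ≡ 4
24^10 ≡ 25
24^15 ≡ 30
24^30 ≡ 1
The smallest such exponent is 30, so the order of 24 is 30.

30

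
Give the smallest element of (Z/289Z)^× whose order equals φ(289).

3

φ(289) = φ(17^2) = 17·(17−1) = 272 = 2^4 · 17.
Test candidates g = 2, 3, … against the prime factors q ∈ {2, 17} of φ(289): g is a generator iff g^(272/q) ≢ 1 for every such q.
g = 2: 2^136 ≡ 1 — hits 1, so not a primitive root.
g = 3: 3^136 ≡ 288; 3^16 ≡ 171 — none is 1, so 3 is a primitive root.
Hence the least primitive root of 289 is 3.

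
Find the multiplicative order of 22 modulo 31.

ord(22) | φ(31) = 31 − 1 = 30 = 2 · 3 · 5.
Divisors of 30: 1, 2, 3, 5, 6, 10, 15, 30.
Compute 22^d (mod 31) for the divisors d until we hit 1:
22^1 ≡ 22 (mod 31)
22^2 ≡ 19 (mod 31)
22^3 ≡ 15 (mod 31)
22^5 ≡ 6 (mod 31)
22^6 ≡ 8 (mod 31)
22^10 ≡ 5 (mod 31)
22^15 ≡ 30 (mod 31)
22^30 ≡ 1 (mod 31) ✓
Therefore the multiplicative order of 22 modulo 31 is 30.

30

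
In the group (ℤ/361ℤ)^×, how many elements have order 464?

0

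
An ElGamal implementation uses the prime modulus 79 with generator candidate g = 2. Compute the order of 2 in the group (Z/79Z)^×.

39

ord(2) | φ(79) = 79 − 1 = 78 = 2 · 3 · 13.
Divisors of 78: 1, 2, 3, 6, 13, 26, 39, 78.
Check 2^d mod 79 for each divisor in increasing order:
2^1 ≡ 2
2^2 ≡ 4
2^3 ≡ 8
2^6 ≡ 64
2^13 ≡ 55
2^26 ≡ 23
2^39 ≡ 1
Therefore the multiplicative order of 2 modulo 79 is 39.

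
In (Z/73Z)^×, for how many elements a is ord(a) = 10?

φ(73) = 73 − 1 = 72 = 2^3 · 3^2.
In a cyclic group of order 72, there are φ(d) elements of order d for each divisor d of 72, and zero for non-divisors.
Since 10 ∤ 72, the count is 0.

0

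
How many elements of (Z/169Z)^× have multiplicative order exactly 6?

2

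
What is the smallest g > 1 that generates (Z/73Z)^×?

φ(73) = 73 − 1 = 72 = 2^3 · 3^2.
Test candidates g = 2, 3, … against the prime factors q ∈ {2, 3} of φ(73): g is a generator iff g^(72/q) ≢ 1 for every such q.
g = 2: 2^36 ≡ 1 — hits 1, so not a primitive root.
g = 3: 3^36 ≡ 1 — hits 1, so not a primitive root.
g = 4: 4^36 ≡ 1 — hits 1, so not a primitive root.
g = 5: 5^36 ≡ 72; 5^24 ≡ 8 — none is 1, so 5 is a primitive root.
So 5 is the smallest generator of (Z/73Z)^×.

5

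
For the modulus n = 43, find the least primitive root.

3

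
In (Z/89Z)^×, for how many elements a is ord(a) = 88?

40

φ(89) = 89 − 1 = 88 = 2^3 · 11.
Since (Z/89Z)^× is cyclic of order 88, the number of elements of order d is φ(d) when d | 88 and 0 otherwise.
88 = 2^3 · 11 divides 88, and φ(88) = 40.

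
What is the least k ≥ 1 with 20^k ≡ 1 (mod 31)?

The order of 20 must divide φ(31) = 31 − 1 = 30 = 2 · 3 · 5.
Divisors of 30: 1, 2, 3, 5, 6, 10, 15, 30.
Compute 20^d (mod 31) for the divisors d until we hit 1:
20^1 ≡ 20
20^2 ≡ 28
20^3 ≡ 2
20^5 ≡ 25
20^6 ≡ 4
20^10 ≡ 5
20^15 ≡ 1
The smallest such exponent is 15, so the order of 20 is 15.

15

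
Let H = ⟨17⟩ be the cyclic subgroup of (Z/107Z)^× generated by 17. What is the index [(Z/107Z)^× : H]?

1

Since 17 ∈ (Z/107Z)^×, its order divides φ(107) = 107 − 1 = 106 = 2 · 53.
Divisors of 106: 1, 2, 53, 106.
Evaluate successive powers at the divisors of 106:
17^1 ≡ 17
17^2 ≡ 75
17^53 ≡ 106
17^106 ≡ 1
Thus |⟨17⟩| = ord(17) = 106.
[(Z/107Z)^× : ⟨17⟩] = 106/106 = 1.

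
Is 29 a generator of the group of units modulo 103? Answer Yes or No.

No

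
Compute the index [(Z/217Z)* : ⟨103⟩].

ord(103) | φ(217) = φ(7·31) = (7−1)·(31−1) = 6·30 = 180 = 2^2 · 3^2 · 5.
Divisors of 180: 1, 2, 3, 4, 5, 6, 9, 10, 12, 15, 18, 20, 30, 36, 45, 60, 90, 180.
Check 103^d mod 217 for each divisor in increasing order:
103^1 ≡ 103 (mod 217)
103^2 ≡ 193 (mod 217)
103^3 ≡ 132 (mod 217)
103^4 ≡ 142 (mod 217)
103^5 ≡ 87 (mod 217)
103^6 ≡ 64 (mod 217)
103^9 ≡ 202 (mod 217)
103^10 ≡ 191 (mod 217)
103^12 ≡ 190 (mod 217)
103^15 ≡ 125 (mod 217)
103^18 ≡ 8 (mod 217)
103^20 ≡ 25 (mod 217)
103^30 ≡ 1 (mod 217) ✓
Thus |⟨103⟩| = ord(103) = 30.
Index = |(Z/217Z)^×| / |⟨103⟩| = 180 / 30 = 6.

6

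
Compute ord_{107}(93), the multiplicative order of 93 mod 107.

106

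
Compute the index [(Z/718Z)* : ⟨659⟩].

2

By Lagrange's theorem, ord_718(659) divides φ(718) = φ(2)·φ(359) = 1·358 = 358 = 2 · 179.
Divisors of 358: 1, 2, 179, 358.
Compute 659^d (mod 718) for the divisors d until we hit 1:
659^1 ≡ 659 (mod 718)
659^2 ≡ 609 (mod 718)
659^179 ≡ 1 (mod 718) ✓
Thus |⟨659⟩| = ord(659) = 179.
[(Z/718Z)^× : ⟨659⟩] = 358/179 = 2.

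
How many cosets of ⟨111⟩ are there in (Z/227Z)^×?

1

Since 111 ∈ (Z/227Z)^×, its order divides φ(227) = 227 − 1 = 226 = 2 · 113.
Divisors of 226: 1, 2, 113, 226.
Test each divisor d:
111^1 ≡ 111
111^2 ≡ 63
111^113 ≡ 226
111^226 ≡ 1
Thus |⟨111⟩| = ord(111) = 226.
Index = |(Z/227Z)^×| / |⟨111⟩| = 226 / 226 = 1.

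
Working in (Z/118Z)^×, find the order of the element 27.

By Lagrange's theorem, ord_118(27) divides φ(118) = φ(2)·φ(59) = 1·58 = 58 = 2 · 29.
Divisors of 58: 1, 2, 29, 58.
Compute 27^d (mod 118) for the divisors d until we hit 1:
27^1 ≡ 27
27^2 ≡ 21
27^29 ≡ 1
So ord_118(27) = 29.

29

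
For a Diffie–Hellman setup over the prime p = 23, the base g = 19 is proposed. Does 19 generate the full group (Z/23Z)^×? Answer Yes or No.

φ(23) = 23 − 1 = 22 = 2 · 11.
It suffices to check that the order of 19 is not a proper divisor of 22: compute 19^(22/q) for q ∈ {2, 11}.
19^11 ≡ 22 (mod 23)  [q = 2: ≢ 1 ✓]
19^2 ≡ 16 (mod 23)  [q = 11: ≢ 1 ✓]
None equal 1, so ord_23(19) = 22: 19 is a primitive root.

Yes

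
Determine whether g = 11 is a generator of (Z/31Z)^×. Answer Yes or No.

Yes

φ(31) = 31 − 1 = 30 = 2 · 3 · 5.
It suffices to check that the order of 11 is not a proper divisor of 30: compute 11^(30/q) for q ∈ {2, 3, 5}.
11^15 ≡ 30 (mod 31)  [q = 2: ≢ 1 ✓]
11^10 ≡ 5 (mod 31)  [q = 3: ≢ 1 ✓]
11^6 ≡ 4 (mod 31)  [q = 5: ≢ 1 ✓]
None equal 1, so ord_31(11) = 30: 11 is a primitive root.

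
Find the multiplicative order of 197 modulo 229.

By Lagrange's theorem, ord_229(197) divides φ(229) = 229 − 1 = 228 = 2^2 · 3 · 19.
Divisors of 228: 1, 2, 3, 4, 6, 12, 19, 38, 57, 76, 114, 228.
Compute 197^d (mod 229) for the divisors d until we hit 1:
197^1 ≡ 197 (mod 229)
197^2 ≡ 108 (mod 229)
197^3 ≡ 208 (mod 229)
197^4 ≡ 214 (mod 229)
197^6 ≡ 212 (mod 229)
197^12 ≡ 60 (mod 229)
197^19 ≡ 122 (mod 229)
197^38 ≡ 228 (mod 229)
197^57 ≡ 107 (mod 229)
197^76 ≡ 1 (mod 229) ✓
The smallest such exponent is 76, so the order of 197 is 76.

76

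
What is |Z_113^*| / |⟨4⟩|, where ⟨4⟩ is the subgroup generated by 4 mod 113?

ord(4) | φ(113) = 113 − 1 = 112 = 2^4 · 7.
Divisors of 112: 1, 2, 4, 7, 8, 14, 16, 28, 56, 112.
Compute 4^d (mod 113) for the divisors d until we hit 1:
4^1 ≡ 4
4^2 ≡ 16
4^4 ≡ 30
4^7 ≡ 112
4^8 ≡ 109
4^14 ≡ 1
So ord_113(4) = 14, hence |⟨4⟩| = 14.
[(Z/113Z)^× : ⟨4⟩] = 112/14 = 8.

8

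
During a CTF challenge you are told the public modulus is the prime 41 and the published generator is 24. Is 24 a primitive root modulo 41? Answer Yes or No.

Yes

φ(41) = 41 − 1 = 40 = 2^3 · 5.
24 is a primitive root mod 41 iff 24^(φ(41)/q) ≢ 1 for every prime q | φ(41), i.e. q ∈ {2, 5}.
24^20 ≡ 40 (mod 41)  [q = 2: ≢ 1 ✓]
24^8 ≡ 16 (mod 41)  [q = 5: ≢ 1 ✓]
Every test exponent gives a nontrivial residue, hence 24 generates the full group.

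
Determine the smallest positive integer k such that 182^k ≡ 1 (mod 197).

49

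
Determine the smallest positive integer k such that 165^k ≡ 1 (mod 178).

By Lagrange's theorem, ord_178(165) divides φ(178) = φ(2)·φ(89) = 1·88 = 88 = 2^3 · 11.
Divisors of 88: 1, 2, 4, 8, 11, 22, 44, 88.
Test each divisor d:
165^1 ≡ 165 (mod 178)
165^2 ≡ 169 (mod 178)
165^4 ≡ 81 (mod 178)
165^8 ≡ 153 (mod 178)
165^11 ≡ 101 (mod 178)
165^22 ≡ 55 (mod 178)
165^44 ≡ 177 (mod 178)
165^88 ≡ 1 (mod 178) ✓
The smallest such exponent is 88, so the order of 165 is 88.

88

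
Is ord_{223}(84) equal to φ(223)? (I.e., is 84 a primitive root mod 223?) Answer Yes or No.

φ(223) = 223 − 1 = 222 = 2 · 3 · 37.
An element g generates (Z/223Z)^× iff g^(222/q) ≢ 1 (mod 223) for each prime q ∈ {2, 3, 37}.
84^111 ≡ 222 (mod 223)  [q = 2: ≢ 1 ✓]
84^74 ≡ 183 (mod 223)  [q = 3: ≢ 1 ✓]
84^6 ≡ 8 (mod 223)  [q = 37: ≢ 1 ✓]
None equal 1, so ord_223(84) = 222: 84 is a primitive root.

Yes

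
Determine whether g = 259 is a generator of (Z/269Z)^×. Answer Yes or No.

φ(269) = 269 − 1 = 268 = 2^2 · 67.
An element g generates (Z/269Z)^× iff g^(268/q) ≢ 1 (mod 269) for each prime q ∈ {2, 67}.
259^134 ≡ 268 (mod 269)  [q = 2: ≢ 1 ✓]
259^4 ≡ 47 (mod 269)  [q = 67: ≢ 1 ✓]
All checks pass, so 259 has order 268 and is a primitive root modulo 269.

Yes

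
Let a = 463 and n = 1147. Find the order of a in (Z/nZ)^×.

ord(463) | φ(1147) = φ(31·37) = (31−1)·(37−1) = 30·36 = 1080 = 2^3 · 3^3 · 5.
Divisors of 1080: 1, 2, 3, 4, 5, 6, 8, 9, 10, 12, 15, 18, 20, 24, 27, 30, 36, 40, 45, 54, 60, 72, 90, 108, 120, 135, 180, 216, 270, 360, 540, 1080.
Check 463^d mod 1147 for each divisor in increasing order:
463^1 ≡ 463 (mod 1147)
463^2 ≡ 1027 (mod 1147)
463^3 ≡ 643 (mod 1147)
463^4 ≡ 636 (mod 1147)
463^5 ≡ 836 (mod 1147)
463^6 ≡ 529 (mod 1147)
463^8 ≡ 752 (mod 1147)
463^9 ≡ 635 (mod 1147)
463^10 ≡ 373 (mod 1147)
463^12 ≡ 1120 (mod 1147)
463^15 ≡ 991 (mod 1147)
463^18 ≡ 628 (mod 1147)
463^20 ≡ 342 (mod 1147)
463^24 ≡ 729 (mod 1147)
463^27 ≡ 771 (mod 1147)
463^30 ≡ 249 (mod 1147)
463^36 ≡ 963 (mod 1147)
463^40 ≡ 1117 (mod 1147)
463^45 ≡ 154 (mod 1147)
463^54 ≡ 295 (mod 1147)
463^60 ≡ 63 (mod 1147)
463^72 ≡ 593 (mod 1147)
463^90 ≡ 776 (mod 1147)
463^108 ≡ 1000 (mod 1147)
463^120 ≡ 528 (mod 1147)
463^135 ≡ 216 (mod 1147)
463^180 ≡ 1 (mod 1147) ✓
Hence ord(463) = 180.

180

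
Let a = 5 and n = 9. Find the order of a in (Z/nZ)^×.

6

ord(5) | φ(9) = φ(3^2) = 3·(3−1) = 6 = 2 · 3.
Divisors of 6: 1, 2, 3, 6.
Evaluate successive powers at the divisors of 6:
5^1 ≡ 5 (mod 9)
5^2 ≡ 7 (mod 9)
5^3 ≡ 8 (mod 9)
5^6 ≡ 1 (mod 9) ✓
The smallest such exponent is 6, so the order of 5 is 6.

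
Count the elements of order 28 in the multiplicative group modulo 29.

φ(29) = 29 − 1 = 28 = 2^2 · 7.
In a cyclic group of order 28, there are φ(d) elements of order d for each divisor d of 28, and zero for non-divisors.
28 = 2^2 · 7 divides 28, and φ(28) = 12.

12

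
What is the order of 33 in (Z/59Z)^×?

58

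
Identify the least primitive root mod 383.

5

φ(383) = 383 − 1 = 382 = 2 · 191.
g is a primitive root iff g^(382/q) ≢ 1 (mod 383) for each prime q ∈ {2, 191}.
g = 2: 2^191 ≡ 1 — hits 1, so not a primitive root.
g = 3: 3^191 ≡ 1 — hits 1, so not a primitive root.
g = 4: 4^191 ≡ 1 — hits 1, so not a primitive root.
g = 5: 5^191 ≡ 382; 5^2 ≡ 25 — none is 1, so 5 is a primitive root.
Hence the least primitive root of 383 is 5.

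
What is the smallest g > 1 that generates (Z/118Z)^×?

11

φ(118) = φ(2)·φ(59) = 1·58 = 58 = 2 · 29.
Test candidates g = 2, 3, … against the prime factors q ∈ {2, 29} of φ(118): g is a generator iff g^(58/q) ≢ 1 for every such q.
g = 2: gcd(2, 118) = 2 > 1, not a unit — skip.
g = 3: 3^29 ≡ 1 — hits 1, so not a primitive root.
g = 4: gcd(4, 118) = 2 > 1, not a unit — skip.
g = 5: 5^29 ≡ 1 — hits 1, so not a primitive root.
g = 6: gcd(6, 118) = 2 > 1, not a unit — skip.
g = 7: 7^29 ≡ 1 — hits 1, so not a primitive root.
g = 8: gcd(8, 118) = 2 > 1, not a unit — skip.
g = 9: 9^29 ≡ 1 — hits 1, so not a primitive root.
g = 10: gcd(10, 118) = 2 > 1, not a unit — skip.
g = 11: 11^29 ≡ 117; 11^2 ≡ 3 — none is 1, so 11 is a primitive root.
The smallest primitive root modulo 118 is 11.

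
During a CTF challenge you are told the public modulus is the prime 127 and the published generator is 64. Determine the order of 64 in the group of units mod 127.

7

The order of 64 must divide φ(127) = 127 − 1 = 126 = 2 · 3^2 · 7.
Divisors of 126: 1, 2, 3, 6, 7, 9, 14, 18, 21, 42, 63, 126.
Test each divisor d:
64^1 ≡ 64 (mod 127)
64^2 ≡ 32 (mod 127)
64^3 ≡ 16 (mod 127)
64^6 ≡ 2 (mod 127)
64^7 ≡ 1 (mod 127) ✓
Therefore the multiplicative order of 64 modulo 127 is 7.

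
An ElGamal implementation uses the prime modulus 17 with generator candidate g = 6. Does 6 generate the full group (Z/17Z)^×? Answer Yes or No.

Yes

φ(17) = 17 − 1 = 16 = 2^4.
It suffices to check that the order of 6 is not a proper divisor of 16: compute 6^(16/q) for q ∈ {2}.
6^8 ≡ 16 (mod 17)  [q = 2: ≢ 1 ✓]
All checks pass, so 6 has order 16 and is a primitive root modulo 17.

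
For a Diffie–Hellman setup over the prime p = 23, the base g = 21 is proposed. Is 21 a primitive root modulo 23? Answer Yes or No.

Yes

φ(23) = 23 − 1 = 22 = 2 · 11.
It suffices to check that the order of 21 is not a proper divisor of 22: compute 21^(22/q) for q ∈ {2, 11}.
21^11 ≡ 22 (mod 23)  [q = 2: ≢ 1 ✓]
21^2 ≡ 4 (mod 23)  [q = 11: ≢ 1 ✓]
All checks pass, so 21 has order 22 and is a primitive root modulo 23.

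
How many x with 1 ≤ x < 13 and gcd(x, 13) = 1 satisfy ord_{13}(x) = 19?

0

φ(13) = 13 − 1 = 12 = 2^2 · 3.
In a cyclic group of order 12, there are φ(d) elements of order d for each divisor d of 12, and zero for non-divisors.
19 does not divide 12, so no element of (Z/13Z)^× has order 19.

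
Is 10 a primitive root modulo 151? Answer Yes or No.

No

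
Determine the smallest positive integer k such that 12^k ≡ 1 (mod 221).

16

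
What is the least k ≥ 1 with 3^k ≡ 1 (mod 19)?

ord(3) | φ(19) = 19 − 1 = 18 = 2 · 3^2.
Divisors of 18: 1, 2, 3, 6, 9, 18.
Test each divisor d:
3^1 ≡ 3 (mod 19)
3^2 ≡ 9 (mod 19)
3^3 ≡ 8 (mod 19)
3^6 ≡ 7 (mod 19)
3^9 ≡ 18 (mod 19)
3^18 ≡ 1 (mod 19) ✓
Hence ord(3) = 18.

18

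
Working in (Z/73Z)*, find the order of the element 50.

ord(50) | φ(73) = 73 − 1 = 72 = 2^3 · 3^2.
Divisors of 72: 1, 2, 3, 4, 6, 8, 9, 12, 18, 24, 36, 72.
Compute 50^d (mod 73) for the divisors d until we hit 1:
50^1 ≡ 50
50^2 ≡ 18
50^3 ≡ 24
50^4 ≡ 32
50^6 ≡ 65
50^8 ≡ 2
50^9 ≡ 27
50^12 ≡ 64
50^18 ≡ 72
50^24 ≡ 8
50^36 ≡ 1
Hence ord(50) = 36.

36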